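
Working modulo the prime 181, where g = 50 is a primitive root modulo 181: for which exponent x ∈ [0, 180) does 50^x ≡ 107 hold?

Baby-step giant-step with m = ceil(sqrt(180)) = 14.
Baby table (50^j mod 181 for j=0..13):
  0:1  1:50  2:147  3:110  4:70  5:61  6:154  7:98
  8:13  9:107  10:101  11:163  12:5  13:69
Giant step factor: 50^(-14) ≡ 33 (mod 181).
Scan 107·33^i mod 181 for i = 0, 1, …:
  i=0: 107
Match at i=0, j=9: x = 0·14 + 9 = 9.

9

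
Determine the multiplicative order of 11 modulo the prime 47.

The order of 11 must divide p − 1 = 46 = 2 · 23.
Divisors: 1, 2, 23, 46.
Check each in increasing order: 11^1 ≡ 11;  11^2 ≡ 27;  11^23 ≡ 46;  11^46 ≡ 1.
Smallest exponent giving 1 is 46.

46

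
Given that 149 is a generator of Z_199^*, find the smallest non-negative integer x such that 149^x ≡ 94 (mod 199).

Baby-step giant-step with m = ceil(sqrt(198)) = 15.
Baby table (149^j mod 199 for j=0..14):
  0:1  1:149  2:112  3:171  4:7  5:48  6:187  7:3
  8:49  9:137  10:115  11:21  12:144  13:163  14:9
Giant step factor: 149^(-15) ≡ 88 (mod 199).
Scan 94·88^i mod 199 for i = 0, 1, …:
  i=0: 94   i=1: 113   i=2: 193   i=3: 69
  i=4: 102   i=5: 21
Match at i=5, j=11: x = 5·15 + 11 = 86.

86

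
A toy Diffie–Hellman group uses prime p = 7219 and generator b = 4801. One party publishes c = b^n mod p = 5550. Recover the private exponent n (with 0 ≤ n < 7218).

Baby-step giant-step with m = ceil(sqrt(7218)) = 85.
Baby table (4801^j mod 7219 for j=0..84):
  0:1  1:4801  2:6553  3:551  4:3197  5:1203  6:403  7:111
  8:5924  9:5483  10:3409  11:1136  12:3591  13:1419  14:5102  15:635
  16:2217  17:3011  18:3373  19:1556  20:5910  21:3240  22:5514  23:641
  24:2147  25:6234  26:6679  27:6300  28:5909  29:5658  30:6180  31:90
  32:6169  33:5031  34:6276  35:6189  36:7204  37:175  38:2771  39:6173
  40:2578  41:3612  42:1174  43:5554  44:4987  45:4383  46:6617  47:4617
  48:3887  49:372  50:2879  51:4913  52:2840  53:5368  54:7157  55:5536
  56:5197  57:1933  58:3918  59:4823  60:3890  61:337  62:881  63:6566
  64:5212  65:1758  66:1147  67:5869  68:1312  69:3944  70:6926  71:1012
  72:225  73:4594  74:1749  75:1252  76:4644  77:3572  78:4047  79:3318
  80:4604  81:6445  82:1811  83:2935  84:6666
Giant step factor: 4801^(-85) ≡ 4682 (mod 7219).
Scan 5550·4682^i mod 7219 for i = 0, 1, …:
  i=0: 5550   i=1: 3919   i=2: 5279   i=3: 5641
  i=4: 4060   i=5: 1293   i=6: 4304   i=7: 3099
  i=8: 6547   i=9: 1180     …   i=19: 2164
  i=20: 3591
Match at i=20, j=12: n = 20·85 + 12 = 1712.

1712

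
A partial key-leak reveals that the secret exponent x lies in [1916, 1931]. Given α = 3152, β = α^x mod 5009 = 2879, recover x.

Compute 3152^1916 mod 5009 = 4359, then multiply by 3152 repeatedly:
  3152^1916=4359  3152^1917=4890  3152^1918=587  3152^1919=1903  3152^1920=2483
  3152^1921=2358  3152^1922=4069  3152^1923=2448  3152^1924=2236  3152^1925=209
  3152^1926=2589  3152^1927=867  3152^1928=2879
Found 2879 at exponent 1928.

1928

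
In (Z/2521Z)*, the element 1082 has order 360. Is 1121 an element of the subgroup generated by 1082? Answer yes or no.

yes

1121 ∈ ⟨1082⟩ iff 1121^360 ≡ 1 (mod 2521), since |⟨1082⟩| = 360.
1121^360 mod 2521 = 1.
Since 1 = 1, 1121 lies in the subgroup.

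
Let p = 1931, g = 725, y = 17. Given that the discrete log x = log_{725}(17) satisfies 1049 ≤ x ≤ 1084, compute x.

1049

Compute 725^1049 mod 1931 = 17, then multiply by 725 repeatedly:
  725^1049=17
Found 17 at exponent 1049.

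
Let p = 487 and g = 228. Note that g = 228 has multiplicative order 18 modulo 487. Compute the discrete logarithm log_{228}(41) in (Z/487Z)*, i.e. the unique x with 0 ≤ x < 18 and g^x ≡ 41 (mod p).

Successive powers of 228 modulo 487:
  228^0=1  228^1=228  228^2=362  228^3=233  228^4=41
So 228^4 ≡ 41 (mod 487), giving x = 4.

4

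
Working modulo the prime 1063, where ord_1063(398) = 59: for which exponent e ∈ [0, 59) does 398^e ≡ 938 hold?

57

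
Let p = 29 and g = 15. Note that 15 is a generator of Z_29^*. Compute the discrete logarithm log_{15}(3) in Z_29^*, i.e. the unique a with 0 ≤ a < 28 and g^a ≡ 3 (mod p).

Successive powers of 15 modulo 29:
  15^0=1  15^1=15  15^2=22  15^3=11  15^4=20  15^5=10
  15^6=5  15^7=17  15^8=23  15^9=26  15^10=13  15^11=21
  15^12=25  15^13=27  15^14=28  15^15=14  15^16=7  15^17=18
  15^18=9  15^19=19  15^20=24  15^21=12  15^22=6  15^23=3
So 15^23 ≡ 3 (mod 29), giving a = 23.

23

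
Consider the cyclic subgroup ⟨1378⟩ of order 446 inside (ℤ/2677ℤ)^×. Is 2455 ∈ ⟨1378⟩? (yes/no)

yes

2455 ∈ ⟨1378⟩ iff 2455^446 ≡ 1 (mod 2677), since |⟨1378⟩| = 446.
2455^446 mod 2677 = 1.
Since 1 = 1, 2455 lies in the subgroup.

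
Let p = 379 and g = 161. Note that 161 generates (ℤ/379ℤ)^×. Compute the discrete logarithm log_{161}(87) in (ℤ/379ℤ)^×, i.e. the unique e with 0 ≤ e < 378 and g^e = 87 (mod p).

Baby-step giant-step with m = ceil(sqrt(378)) = 20.
Baby table (161^j mod 379 for j=0..19):
  0:1  1:161  2:149  3:112  4:219  5:12  6:37  7:272
  8:207  9:354  10:144  11:65  12:232  13:210  14:79  15:212
  16:22  17:131  18:246  19:190
Giant step factor: 161^(-20) ≡ 226 (mod 379).
Scan 87·226^i mod 379 for i = 0, 1, …:
  i=0: 87   i=1: 333   i=2: 216   i=3: 304
  i=4: 105   i=5: 232
Match at i=5, j=12: e = 5·20 + 12 = 112.

112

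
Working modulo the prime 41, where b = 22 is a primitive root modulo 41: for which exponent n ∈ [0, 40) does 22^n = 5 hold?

38

Successive powers of 22 modulo 41:
  22^0=1  22^1=22  22^2=33  22^3=29  22^4=23  22^5=14
  22^6=21  22^7=11  22^8=37  22^9=35  22^10=32  22^11=7
  22^12=31  22^13=26  22^14=39  22^15=38  22^16=16  22^17=24
  22^18=36  22^19=13  22^20=40  22^21=19  22^22=8  22^23=12
  22^24=18  22^25=27  22^26=20  22^27=30  22^28=4  22^29=6
  22^30=9  22^31=34  22^32=10  22^33=15  22^34=2  22^35=3
  22^36=25  22^37=17  22^38=5
So 22^38 ≡ 5 (mod 41), giving n = 38.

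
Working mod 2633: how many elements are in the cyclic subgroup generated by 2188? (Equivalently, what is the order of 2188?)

1316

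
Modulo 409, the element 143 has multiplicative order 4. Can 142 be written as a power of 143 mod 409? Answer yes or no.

⟨143⟩ has order 4; its elements mod 409 are {1, 143, 266, 408}.
142 is not in this set.

no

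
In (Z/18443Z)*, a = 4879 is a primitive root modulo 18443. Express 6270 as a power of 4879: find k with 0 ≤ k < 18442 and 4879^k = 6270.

5086

Baby-step giant-step with m = ceil(sqrt(18442)) = 136.
Baby table (4879^j mod 18443 for j=0..135):
  0:1  1:4879  2:13171  3:5897  4:383  5:5914  6:9554  7:8505
  8:17588  9:15016  10:7468  11:11447  12:4509  13:15355  14:1579  15:13210
  16:11748  17:16091  18:14581  19:6048  20:17835  21:2891  22:14737  23:11009
  24:6895  25:673  26:713  27:11443  28:3436  29:18000  30:14877  31:11678
  32:6535  33:14761  34:17447  35:9468  36:13100  37:9905  38:5835  39:11416
  40:804  41:12800  42:3202  43:1337  44:12844  45:15005  46:9128  47:14110
  48:13414  49:11142  50:10297  51:331  52:10408  53:7053  54:15392  55:16115
  56:2576  57:8621  58:11819  59:12083  60:9129  61:546  62:8142  63:17039
  64:10680  65:6245  66:1519  67:15558  68:14537  69:12688  70:10044  71:1625
  72:16328  73:8995  74:10708  75:13756  76:1447  77:14687  78:6818  79:12293
  80:911  81:6  82:10831  83:5254  84:16939  85:2298  86:17041  87:1995
  88:14144  89:13313  90:16324  91:7922  92:13353  93:8611  94:18358  95:9474
  96:5488  97:15159  98:4331  99:13714  100:17845  101:14795  102:17346  103:14650
  104:10725  105:4484  106:4038  107:4278  108:13329  109:2173  110:15785  111:15490
  112:14739  113:2324  114:14794  115:12467  116:1479  117:4828  118:4101  119:16567
  120:13167  121:4824  122:3028  123:769  124:8022  125:3292  126:16258  127:17882
  128:10888  129:6712  130:11523  131:6453  132:1986  133:7119  134:5432  135:137
Giant step factor: 4879^(-136) ≡ 8729 (mod 18443).
Scan 6270·8729^i mod 18443 for i = 0, 1, …:
  i=0: 6270   i=1: 10449   i=2: 8686   i=3: 921
  i=4: 16704   i=5: 17301   i=6: 9145   i=7: 5401
  i=8: 5021   i=9: 7741     …   i=36: 13038
  i=37: 15392
Match at i=37, j=54: k = 37·136 + 54 = 5086.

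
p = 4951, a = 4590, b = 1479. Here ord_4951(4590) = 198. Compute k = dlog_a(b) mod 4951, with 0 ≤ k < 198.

102

Baby-step giant-step with m = ceil(sqrt(198)) = 15.
Baby table (4590^j mod 4951 for j=0..14):
  0:1  1:4590  2:1595  3:3472  4:4162  5:2622  6:4050  7:3446
  8:3646  9:760  10:2896  11:4156  12:4788  13:4382  14:2418
Giant step factor: 4590^(-15) ≡ 1376 (mod 4951).
Scan 1479·1376^i mod 4951 for i = 0, 1, …:
  i=0: 1479   i=1: 243   i=2: 2651   i=3: 3840
  i=4: 1123   i=5: 536   i=6: 4788
Match at i=6, j=12: k = 6·15 + 12 = 102.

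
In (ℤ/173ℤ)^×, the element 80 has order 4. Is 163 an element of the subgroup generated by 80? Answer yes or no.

163 ∈ ⟨80⟩ iff 163^4 ≡ 1 (mod 173), since |⟨80⟩| = 4.
163^4 mod 173 = 139.
Since 139 ≠ 1, 163 does not lie in the subgroup.

no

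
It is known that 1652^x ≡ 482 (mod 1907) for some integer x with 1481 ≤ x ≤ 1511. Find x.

1502

Compute 1652^1481 mod 1907 = 856, then multiply by 1652 repeatedly:
  1652^1481=856  1652^1482=1025  1652^1483=1791  1652^1484=975  1652^1485=1192
  1652^1486=1160  1652^1487=1692  1652^1488=1429  1652^1489=1749  1652^1490=243
  1652^1491=966  1652^1492=1580  1652^1493=1384  1652^1494=1782  1652^1495=1363
  1652^1496=1416  1652^1497=1250  1652^1498=1626  1652^1499=1096  1652^1500=849
  1652^1501=903  1652^1502=482
Found 482 at exponent 1502.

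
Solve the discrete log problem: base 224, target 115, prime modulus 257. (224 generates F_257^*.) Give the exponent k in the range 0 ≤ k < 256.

183

Baby-step giant-step with m = ceil(sqrt(256)) = 16.
Baby table (224^j mod 257 for j=0..15):
  0:1  1:224  2:61  3:43  4:123  5:53  6:50  7:149
  8:223  9:94  10:239  11:80  12:187  13:254  14:99  15:74
Giant step factor: 224^(-16) ≡ 255 (mod 257).
Scan 115·255^i mod 257 for i = 0, 1, …:
  i=0: 115   i=1: 27   i=2: 203   i=3: 108
  i=4: 41   i=5: 175   i=6: 164   i=7: 186
  i=8: 142   i=9: 230   i=10: 54   i=11: 149
Match at i=11, j=7: k = 11·16 + 7 = 183.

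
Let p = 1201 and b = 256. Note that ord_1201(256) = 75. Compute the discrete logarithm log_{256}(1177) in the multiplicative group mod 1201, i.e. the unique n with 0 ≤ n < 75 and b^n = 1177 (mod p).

14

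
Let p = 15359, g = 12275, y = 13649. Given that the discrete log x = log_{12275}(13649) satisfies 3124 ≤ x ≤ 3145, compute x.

3126

Compute 12275^3124 mod 15359 = 360, then multiply by 12275 repeatedly:
  12275^3124=360  12275^3125=10967  12275^3126=13649
Found 13649 at exponent 3126.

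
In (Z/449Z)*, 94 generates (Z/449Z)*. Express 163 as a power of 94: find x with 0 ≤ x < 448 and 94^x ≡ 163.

317

Baby-step giant-step with m = ceil(sqrt(448)) = 22.
Baby table (94^j mod 449 for j=0..21):
  0:1  1:94  2:305  3:383  4:82  5:75  6:315  7:425
  8:438  9:313  10:237  11:277  12:445  13:73  14:127  15:264
  16:121  17:149  18:87  19:96  20:44  21:95
Giant step factor: 94^(-22) ≡ 440 (mod 449).
Scan 163·440^i mod 449 for i = 0, 1, …:
  i=0: 163   i=1: 329   i=2: 182   i=3: 158
  i=4: 374   i=5: 226   i=6: 211   i=7: 346
  i=8: 29   i=9: 188     …   i=13: 65
  i=14: 313
Match at i=14, j=9: x = 14·22 + 9 = 317.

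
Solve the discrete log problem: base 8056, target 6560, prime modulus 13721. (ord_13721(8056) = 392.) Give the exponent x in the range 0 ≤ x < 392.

203

Baby-step giant-step with m = ceil(sqrt(392)) = 20.
Baby table (8056^j mod 13721 for j=0..19):
  0:1  1:8056  2:12527  3:13278  4:12373  5:7544  6:4155  7:7161
  8:5932  9:11670  10:10949  11:6556  12:3007  13:6827  14:4544  15:12557
  16:7980  17:3995  18:7975  19:4878
Giant step factor: 8056^(-20) ≡ 3369 (mod 13721).
Scan 6560·3369^i mod 13721 for i = 0, 1, …:
  i=0: 6560   i=1: 9830   i=2: 8497   i=3: 4387
  i=4: 2286   i=5: 4053   i=6: 2162   i=7: 11648
  i=8: 52   i=9: 10536   i=10: 13278
Match at i=10, j=3: x = 10·20 + 3 = 203.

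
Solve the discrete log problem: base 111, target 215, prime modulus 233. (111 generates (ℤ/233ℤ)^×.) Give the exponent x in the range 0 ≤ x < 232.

Baby-step giant-step with m = ceil(sqrt(232)) = 16.
Baby table (111^j mod 233 for j=0..15):
  0:1  1:111  2:205  3:154  4:85  5:115  6:183  7:42
  8:2  9:222  10:177  11:75  12:170  13:230  14:133  15:84
Giant step factor: 111^(-16) ≡ 175 (mod 233).
Scan 215·175^i mod 233 for i = 0, 1, …:
  i=0: 215   i=1: 112   i=2: 28   i=3: 7
  i=4: 60   i=5: 15   i=6: 62   i=7: 132
  i=8: 33   i=9: 183
Match at i=9, j=6: x = 9·16 + 6 = 150.

150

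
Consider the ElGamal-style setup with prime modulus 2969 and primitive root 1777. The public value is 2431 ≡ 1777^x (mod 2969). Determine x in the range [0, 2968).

Baby-step giant-step with m = ceil(sqrt(2968)) = 55.
Baby table (1777^j mod 2969 for j=0..54):
  0:1  1:1777  2:1682  3:2100  4:2636  5:2059  6:1035  7:1384
  8:1036  9:192  10:2718  11:2292  12:2385  13:1382  14:451  15:2766
  16:1487  17:2958  18:1236  19:2281  20:652  21:694  22:1103  23:491
  24:2590  25:480  26:857  27:2761  28:1509  29:486  30:2612  31:977
  32:2233  33:1457  34:121  35:1249  36:1630  37:1735  38:1273  39:2712
  40:537  41:1200  42:658  43:2449  44:2288  45:1215  46:592  47:958
  48:1129  49:2158  50:1787  51:1638  52:1106  53:2853  54:1698
Giant step factor: 1777^(-55) ≡ 1012 (mod 2969).
Scan 2431·1012^i mod 2969 for i = 0, 1, …:
  i=0: 2431   i=1: 1840   i=2: 517   i=3: 660
  i=4: 2864   i=5: 624   i=6: 2060   i=7: 482
  i=8: 868   i=9: 2561     …   i=27: 2037
  i=28: 958
Match at i=28, j=47: x = 28·55 + 47 = 1587.

1587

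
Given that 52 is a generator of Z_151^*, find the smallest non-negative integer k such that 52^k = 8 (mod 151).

60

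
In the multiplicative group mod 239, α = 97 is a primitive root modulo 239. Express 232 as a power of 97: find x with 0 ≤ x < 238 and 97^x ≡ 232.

Baby-step giant-step with m = ceil(sqrt(238)) = 16.
Baby table (97^j mod 239 for j=0..15):
  0:1  1:97  2:88  3:171  4:96  5:230  6:83  7:164
  8:134  9:92  10:81  11:209  12:197  13:228  14:128  15:227
Giant step factor: 97^(-16) ≡ 54 (mod 239).
Scan 232·54^i mod 239 for i = 0, 1, …:
  i=0: 232   i=1: 100   i=2: 142   i=3: 20
  i=4: 124   i=5: 4   i=6: 216   i=7: 192
  i=8: 91   i=9: 134
Match at i=9, j=8: x = 9·16 + 8 = 152.

152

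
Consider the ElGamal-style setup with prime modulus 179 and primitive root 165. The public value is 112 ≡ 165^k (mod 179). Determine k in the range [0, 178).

45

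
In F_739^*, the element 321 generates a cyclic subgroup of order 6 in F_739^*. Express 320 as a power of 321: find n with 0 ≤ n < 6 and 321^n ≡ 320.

2

Successive powers of 321 modulo 739:
  321^0=1  321^1=321  321^2=320
So 321^2 ≡ 320 (mod 739), giving n = 2.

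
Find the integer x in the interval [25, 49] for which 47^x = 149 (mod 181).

35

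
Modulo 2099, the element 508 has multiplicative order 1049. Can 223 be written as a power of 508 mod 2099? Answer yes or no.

yes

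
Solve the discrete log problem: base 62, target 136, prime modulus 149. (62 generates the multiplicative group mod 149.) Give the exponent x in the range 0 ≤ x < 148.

31

Baby-step giant-step with m = ceil(sqrt(148)) = 13.
Baby table (62^j mod 149 for j=0..12):
  0:1  1:62  2:119  3:77  4:6  5:74  6:118  7:15
  8:36  9:146  10:112  11:90  12:67
Giant step factor: 62^(-13) ≡ 91 (mod 149).
Scan 136·91^i mod 149 for i = 0, 1, …:
  i=0: 136   i=1: 9   i=2: 74
Match at i=2, j=5: x = 2·13 + 5 = 31.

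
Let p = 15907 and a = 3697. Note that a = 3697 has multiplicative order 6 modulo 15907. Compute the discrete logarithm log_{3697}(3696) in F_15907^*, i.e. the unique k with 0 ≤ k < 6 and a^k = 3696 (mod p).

2

Successive powers of 3697 modulo 15907:
  3697^0=1  3697^1=3697  3697^2=3696
So 3697^2 ≡ 3696 (mod 15907), giving k = 2.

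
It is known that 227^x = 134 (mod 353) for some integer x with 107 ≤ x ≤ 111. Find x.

Compute 227^107 mod 353 = 142, then multiply by 227 repeatedly:
  227^107=142  227^108=111  227^109=134
Found 134 at exponent 109.

109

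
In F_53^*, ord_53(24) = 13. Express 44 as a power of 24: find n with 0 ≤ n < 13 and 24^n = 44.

Successive powers of 24 modulo 53:
  24^0=1  24^1=24  24^2=46  24^3=44
So 24^3 ≡ 44 (mod 53), giving n = 3.

3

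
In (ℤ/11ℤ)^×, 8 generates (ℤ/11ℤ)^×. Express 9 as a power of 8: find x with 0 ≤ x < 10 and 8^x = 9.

Successive powers of 8 modulo 11:
  8^0=1  8^1=8  8^2=9
So 8^2 ≡ 9 (mod 11), giving x = 2.

2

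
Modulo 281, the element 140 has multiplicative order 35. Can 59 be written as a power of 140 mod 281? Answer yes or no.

yes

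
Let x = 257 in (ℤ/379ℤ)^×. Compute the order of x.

The order of 257 must divide p − 1 = 378 = 2 · 3^3 · 7.
Divisors: 1, 2, 3, 6, 7, 9, 14, 18, 21, 27, 42, 54, 63, 126, 189, 378.
Check each in increasing order: 257^1 ≡ 257;  257^2 ≡ 103;  257^3 ≡ 320;  257^6 ≡ 70;  257^7 ≡ 177;  257^9 ≡ 39;  257^14 ≡ 251;  257^18 ≡ 5;  257^21 ≡ 84;  257^27 ≡ 195;  257^42 ≡ 234;  257^54 ≡ 125;  257^63 ≡ 327;  257^126 ≡ 51;  257^189 ≡ 1.
Smallest exponent giving 1 is 189.

189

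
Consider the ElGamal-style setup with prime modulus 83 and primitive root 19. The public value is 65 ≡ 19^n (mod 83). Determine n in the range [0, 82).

72

Baby-step giant-step with m = ceil(sqrt(82)) = 10.
Baby table (19^j mod 83 for j=0..9):
  0:1  1:19  2:29  3:53  4:11  5:43  6:70  7:2
  8:38  9:58
Giant step factor: 19^(-10) ≡ 65 (mod 83).
Scan 65·65^i mod 83 for i = 0, 1, …:
  i=0: 65   i=1: 75   i=2: 61   i=3: 64
  i=4: 10   i=5: 69   i=6: 3   i=7: 29
Match at i=7, j=2: n = 7·10 + 2 = 72.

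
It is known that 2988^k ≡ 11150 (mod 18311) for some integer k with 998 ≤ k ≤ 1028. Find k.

1015

Compute 2988^998 mod 18311 = 844, then multiply by 2988 repeatedly:
  2988^998=844  2988^999=13265  2988^1000=10816  2988^1001=17604  2988^1002=11560
  2988^1003=6734  2988^1004=15714  2988^1005=4028  2988^1006=5337  2988^1007=16386
  2988^1008=16065  2988^1009=9089  2988^1010=2719  2988^1011=12599  2988^1012=16707
  2988^1013=4730  2988^1014=15459  2988^1015=11150
Found 11150 at exponent 1015.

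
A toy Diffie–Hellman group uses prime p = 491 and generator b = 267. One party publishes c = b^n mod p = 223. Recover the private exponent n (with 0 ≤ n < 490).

140

Baby-step giant-step with m = ceil(sqrt(490)) = 23.
Baby table (267^j mod 491 for j=0..22):
  0:1  1:267  2:94  3:57  4:489  5:448  6:303  7:377
  8:4  9:86  10:376  11:228  12:483  13:319  14:230  15:35
  16:16  17:344  18:31  19:421  20:459  21:294  22:429
Giant step factor: 267^(-23) ≡ 242 (mod 491).
Scan 223·242^i mod 491 for i = 0, 1, …:
  i=0: 223   i=1: 447   i=2: 154   i=3: 443
  i=4: 168   i=5: 394   i=6: 94
Match at i=6, j=2: n = 6·23 + 2 = 140.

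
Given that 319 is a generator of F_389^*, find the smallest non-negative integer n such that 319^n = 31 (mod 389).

299

Baby-step giant-step with m = ceil(sqrt(388)) = 20.
Baby table (319^j mod 389 for j=0..19):
  0:1  1:319  2:232  3:98  4:142  5:174  6:268  7:301
  8:325  9:201  10:323  11:341  12:248  13:145  14:353  15:186
  16:206  17:362  18:334  19:349
Giant step factor: 319^(-20) ≡ 96 (mod 389).
Scan 31·96^i mod 389 for i = 0, 1, …:
  i=0: 31   i=1: 253   i=2: 170   i=3: 371
  i=4: 217   i=5: 215   i=6: 23   i=7: 263
  i=8: 352   i=9: 338     …   i=13: 32
  i=14: 349
Match at i=14, j=19: n = 14·20 + 19 = 299.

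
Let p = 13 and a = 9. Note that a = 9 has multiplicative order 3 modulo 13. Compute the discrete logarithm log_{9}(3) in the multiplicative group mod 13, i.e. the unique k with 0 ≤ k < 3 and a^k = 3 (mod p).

2

Successive powers of 9 modulo 13:
  9^0=1  9^1=9  9^2=3
So 9^2 ≡ 3 (mod 13), giving k = 2.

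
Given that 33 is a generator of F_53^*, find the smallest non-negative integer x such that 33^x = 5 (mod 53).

45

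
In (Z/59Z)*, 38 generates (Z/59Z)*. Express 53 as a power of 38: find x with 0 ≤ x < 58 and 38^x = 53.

8

Successive powers of 38 modulo 59:
  38^0=1  38^1=38  38^2=28  38^3=2  38^4=17  38^5=56
  38^6=4  38^7=34  38^8=53
So 38^8 ≡ 53 (mod 59), giving x = 8.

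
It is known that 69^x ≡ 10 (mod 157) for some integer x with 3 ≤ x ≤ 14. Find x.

10

Compute 69^3 mod 157 = 65, then multiply by 69 repeatedly:
  69^3=65  69^4=89  69^5=18  69^6=143  69^7=133
  69^8=71  69^9=32  69^10=10
Found 10 at exponent 10.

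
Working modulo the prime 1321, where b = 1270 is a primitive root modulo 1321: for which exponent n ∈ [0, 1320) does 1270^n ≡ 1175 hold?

1003

Baby-step giant-step with m = ceil(sqrt(1320)) = 37.
Baby table (1270^j mod 1321 for j=0..36):
  0:1  1:1270  2:1280  3:770  4:360  5:134  6:1092  7:1111
  8:142  9:684  10:783  11:1018  12:922  13:534  14:507  15:563
  16:349  17:695  18:222  19:567  20:145  21:531  22:660  23:686
  24:681  25:936  26:1141  27:1254  28:775  29:105  30:1250  31:979
  32:269  33:812  34:860  35:1054  36:407
Giant step factor: 1270^(-37) ≡ 481 (mod 1321).
Scan 1175·481^i mod 1321 for i = 0, 1, …:
  i=0: 1175   i=1: 1108   i=2: 585   i=3: 12
  i=4: 488   i=5: 911   i=6: 940   i=7: 358
  i=8: 468   i=9: 538     …   i=26: 377
  i=27: 360
Match at i=27, j=4: n = 27·37 + 4 = 1003.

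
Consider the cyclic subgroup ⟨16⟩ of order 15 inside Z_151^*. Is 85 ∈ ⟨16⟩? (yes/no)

yes

⟨16⟩ has order 15; its elements mod 151 are {1, 2, 4, 8, 16, 19, 32, 38, 59, 64, 76, 85, 105, 118, 128}.
85 is in this set.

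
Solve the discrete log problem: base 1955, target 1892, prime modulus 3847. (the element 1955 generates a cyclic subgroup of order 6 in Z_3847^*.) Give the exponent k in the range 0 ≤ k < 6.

4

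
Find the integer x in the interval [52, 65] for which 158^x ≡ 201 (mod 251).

60

Compute 158^52 mod 251 = 41, then multiply by 158 repeatedly:
  158^52=41  158^53=203  158^54=197  158^55=2  158^56=65
  158^57=230  158^58=196  158^59=95  158^60=201
Found 201 at exponent 60.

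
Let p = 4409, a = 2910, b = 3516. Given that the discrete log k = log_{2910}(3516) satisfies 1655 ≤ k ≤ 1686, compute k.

Compute 2910^1655 mod 4409 = 3516, then multiply by 2910 repeatedly:
  2910^1655=3516
Found 3516 at exponent 1655.

1655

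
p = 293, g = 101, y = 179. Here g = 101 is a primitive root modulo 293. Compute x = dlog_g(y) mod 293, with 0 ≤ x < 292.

179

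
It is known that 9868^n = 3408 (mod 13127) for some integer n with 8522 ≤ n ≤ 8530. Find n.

Compute 9868^8522 mod 13127 = 4489, then multiply by 9868 repeatedly:
  9868^8522=4489  9868^8523=6954  9868^8524=7243  9868^8525=10536  9868^8526=3408
Found 3408 at exponent 8526.

8526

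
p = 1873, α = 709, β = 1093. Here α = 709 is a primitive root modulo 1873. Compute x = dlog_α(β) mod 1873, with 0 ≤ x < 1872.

1053

Baby-step giant-step with m = ceil(sqrt(1872)) = 44.
Baby table (709^j mod 1873 for j=0..43):
  0:1  1:709  2:717  3:770  4:887  5:1428  6:1032  7:1218
  8:109  9:488  10:1360  11:1518  12:1160  13:193  14:108  15:1652
  16:643  17:748  18:273  19:638  20:949  21:434  22:534  23:260
  24:786  25:993  26:1662  27:241  28:426  29:481  30:143  31:245
  32:1389  33:1476  34:1350  35:47  36:1482  37:1858  38:603  39:483
  40:1561  41:1679  42:1056  43:1377
Giant step factor: 709^(-44) ≡ 908 (mod 1873).
Scan 1093·908^i mod 1873 for i = 0, 1, …:
  i=0: 1093   i=1: 1627   i=2: 1392   i=3: 1534
  i=4: 1233   i=5: 1383   i=6: 854   i=7: 10
  i=8: 1588   i=9: 1567     …   i=22: 664
  i=23: 1679
Match at i=23, j=41: x = 23·44 + 41 = 1053.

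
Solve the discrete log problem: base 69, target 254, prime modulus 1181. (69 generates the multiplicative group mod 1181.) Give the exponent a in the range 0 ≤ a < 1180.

901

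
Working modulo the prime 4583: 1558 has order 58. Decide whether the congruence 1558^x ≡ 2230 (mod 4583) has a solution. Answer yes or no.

yes

2230 ∈ ⟨1558⟩ iff 2230^58 ≡ 1 (mod 4583), since |⟨1558⟩| = 58.
2230^58 mod 4583 = 1.
Since 1 = 1, 2230 lies in the subgroup.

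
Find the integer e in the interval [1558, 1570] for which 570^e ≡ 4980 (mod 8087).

Compute 570^1558 mod 8087 = 7682, then multiply by 570 repeatedly:
  570^1558=7682  570^1559=3673  570^1560=7164  570^1561=7632  570^1562=7521
  570^1563=860  570^1564=4980
Found 4980 at exponent 1564.

1564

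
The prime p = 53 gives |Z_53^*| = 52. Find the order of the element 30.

4

The order of 30 must divide p − 1 = 52 = 2^2 · 13.
Divisors: 1, 2, 4, 13, 26, 52.
Check each in increasing order: 30^1 ≡ 30;  30^2 ≡ 52;  30^4 ≡ 1.
Smallest exponent giving 1 is 4.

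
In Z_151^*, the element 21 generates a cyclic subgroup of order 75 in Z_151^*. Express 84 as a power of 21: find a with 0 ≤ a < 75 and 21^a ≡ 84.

Successive powers of 21 modulo 151:
  21^0=1  21^1=21  21^2=139  21^3=50  21^4=144  21^5=4
  21^6=84
So 21^6 ≡ 84 (mod 151), giving a = 6.

6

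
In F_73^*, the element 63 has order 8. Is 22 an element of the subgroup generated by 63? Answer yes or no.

yes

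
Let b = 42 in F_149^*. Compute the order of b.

The order of 42 must divide p − 1 = 148 = 2^2 · 37.
Divisors: 1, 2, 4, 37, 74, 148.
Check each in increasing order: 42^1 ≡ 42;  42^2 ≡ 125;  42^4 ≡ 129;  42^37 ≡ 148;  42^74 ≡ 1.
Smallest exponent giving 1 is 74.

74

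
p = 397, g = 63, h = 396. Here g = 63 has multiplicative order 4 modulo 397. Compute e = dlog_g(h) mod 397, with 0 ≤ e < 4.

Successive powers of 63 modulo 397:
  63^0=1  63^1=63  63^2=396
So 63^2 ≡ 396 (mod 397), giving e = 2.

2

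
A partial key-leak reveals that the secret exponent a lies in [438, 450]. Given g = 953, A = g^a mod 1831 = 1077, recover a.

450

Compute 953^438 mod 1831 = 574, then multiply by 953 repeatedly:
  953^438=574  953^439=1384  953^440=632  953^441=1728  953^442=715
  953^443=263  953^444=1623  953^445=1355  953^446=460  953^447=771
  953^448=532  953^449=1640  953^450=1077
Found 1077 at exponent 450.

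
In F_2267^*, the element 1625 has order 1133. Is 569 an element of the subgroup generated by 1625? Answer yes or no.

yes

569 ∈ ⟨1625⟩ iff 569^1133 ≡ 1 (mod 2267), since |⟨1625⟩| = 1133.
569^1133 mod 2267 = 1.
Since 1 = 1, 569 lies in the subgroup.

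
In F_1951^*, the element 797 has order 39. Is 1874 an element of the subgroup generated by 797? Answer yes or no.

1874 ∈ ⟨797⟩ iff 1874^39 ≡ 1 (mod 1951), since |⟨797⟩| = 39.
1874^39 mod 1951 = 1.
Since 1 = 1, 1874 lies in the subgroup.

yes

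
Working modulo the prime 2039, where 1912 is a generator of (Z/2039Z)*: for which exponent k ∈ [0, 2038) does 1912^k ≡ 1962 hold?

1227

Baby-step giant-step with m = ceil(sqrt(2038)) = 46.
Baby table (1912^j mod 2039 for j=0..45):
  0:1  1:1912  2:1856  3:812  4:865  5:251  6:747  7:964
  8:1951  9:981  10:1831  11:1948  12:1362  13:341  14:1551  15:806
  16:1627  17:1349  18:1992  19:1891  20:445  21:577  22:125  23:437
  24:1593  25:1589  26:58  27:790  28:1620  29:199  30:1234  31:285
  32:507  33:859  34:1013  35:1845  36:170  37:839  38:1514  39:1427
  40:242  41:1890  42:572  43:760  44:1352  45:1611
Giant step factor: 1912^(-46) ≡ 196 (mod 2039).
Scan 1962·196^i mod 2039 for i = 0, 1, …:
  i=0: 1962   i=1: 1220   i=2: 557   i=3: 1105
  i=4: 446   i=5: 1778   i=6: 1858   i=7: 1226
  i=8: 1733   i=9: 1194     …   i=25: 1177
  i=26: 285
Match at i=26, j=31: k = 26·46 + 31 = 1227.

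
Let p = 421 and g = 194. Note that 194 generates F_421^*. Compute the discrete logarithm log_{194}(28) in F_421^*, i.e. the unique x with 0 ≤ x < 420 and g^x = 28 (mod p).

Baby-step giant-step with m = ceil(sqrt(420)) = 21.
Baby table (194^j mod 421 for j=0..20):
  0:1  1:194  2:167  3:402  4:103  5:195  6:361  7:148
  8:84  9:298  10:135  11:88  12:232  13:382  14:12  15:223
  16:320  17:193  18:394  19:235  20:122
Giant step factor: 194^(-21) ≡ 270 (mod 421).
Scan 28·270^i mod 421 for i = 0, 1, …:
  i=0: 28   i=1: 403   i=2: 192   i=3: 57
  i=4: 234   i=5: 30   i=6: 101   i=7: 326
  i=8: 31   i=9: 371     …   i=15: 391
  i=16: 320
Match at i=16, j=16: x = 16·21 + 16 = 352.

352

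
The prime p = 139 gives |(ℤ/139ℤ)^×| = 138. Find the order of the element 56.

138

The order of 56 must divide p − 1 = 138 = 2 · 3 · 23.
Divisors: 1, 2, 3, 6, 23, 46, 69, 138.
Check each in increasing order: 56^1 ≡ 56;  56^2 ≡ 78;  56^3 ≡ 59;  56^6 ≡ 6;  56^23 ≡ 43;  56^46 ≡ 42;  56^69 ≡ 138;  56^138 ≡ 1.
Smallest exponent giving 1 is 138.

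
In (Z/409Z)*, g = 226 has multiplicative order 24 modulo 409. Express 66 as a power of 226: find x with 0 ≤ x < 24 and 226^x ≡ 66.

9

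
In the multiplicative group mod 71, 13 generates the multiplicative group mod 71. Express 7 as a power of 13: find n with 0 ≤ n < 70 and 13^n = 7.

9

Successive powers of 13 modulo 71:
  13^0=1  13^1=13  13^2=27  13^3=67  13^4=19  13^5=34
  13^6=16  13^7=66  13^8=6  13^9=7
So 13^9 ≡ 7 (mod 71), giving n = 9.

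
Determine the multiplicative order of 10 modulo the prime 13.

6

The order of 10 must divide p − 1 = 12 = 2^2 · 3.
Divisors: 1, 2, 3, 4, 6, 12.
Check each in increasing order: 10^1 ≡ 10;  10^2 ≡ 9;  10^3 ≡ 12;  10^4 ≡ 3;  10^6 ≡ 1.
Smallest exponent giving 1 is 6.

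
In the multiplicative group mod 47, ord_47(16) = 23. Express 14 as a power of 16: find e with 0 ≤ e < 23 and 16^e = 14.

9

Successive powers of 16 modulo 47:
  16^0=1  16^1=16  16^2=21  16^3=7  16^4=18  16^5=6
  16^6=2  16^7=32  16^8=42  16^9=14
So 16^9 ≡ 14 (mod 47), giving e = 9.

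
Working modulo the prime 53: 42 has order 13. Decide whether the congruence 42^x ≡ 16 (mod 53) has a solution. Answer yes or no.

yes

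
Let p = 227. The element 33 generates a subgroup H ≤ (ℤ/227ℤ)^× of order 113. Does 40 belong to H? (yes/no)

yes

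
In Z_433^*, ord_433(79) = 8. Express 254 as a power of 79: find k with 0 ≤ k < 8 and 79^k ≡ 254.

6

Successive powers of 79 modulo 433:
  79^0=1  79^1=79  79^2=179  79^3=285  79^4=432  79^5=354
  79^6=254
So 79^6 ≡ 254 (mod 433), giving k = 6.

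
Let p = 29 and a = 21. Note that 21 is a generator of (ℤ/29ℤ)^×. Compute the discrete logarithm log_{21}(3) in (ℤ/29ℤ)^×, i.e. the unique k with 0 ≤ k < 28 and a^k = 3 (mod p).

25

Successive powers of 21 modulo 29:
  21^0=1  21^1=21  21^2=6  21^3=10  21^4=7  21^5=2
  21^6=13  21^7=12  21^8=20  21^9=14  21^10=4  21^11=26
  21^12=24  21^13=11  21^14=28  21^15=8  21^16=23  21^17=19
  21^18=22  21^19=27  21^20=16  21^21=17  21^22=9  21^23=15
  21^24=25  21^25=3
So 21^25 ≡ 3 (mod 29), giving k = 25.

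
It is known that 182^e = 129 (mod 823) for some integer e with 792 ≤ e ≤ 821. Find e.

804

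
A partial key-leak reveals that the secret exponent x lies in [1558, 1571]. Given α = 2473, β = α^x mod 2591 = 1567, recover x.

1565

Compute 2473^1558 mod 2591 = 1297, then multiply by 2473 repeatedly:
  2473^1558=1297  2473^1559=2414  2473^1560=158  2473^1561=2084  2473^1562=233
  2473^1563=1007  2473^1564=360  2473^1565=1567
Found 1567 at exponent 1565.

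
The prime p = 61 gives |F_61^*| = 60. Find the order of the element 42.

15

The order of 42 must divide p − 1 = 60 = 2^2 · 3 · 5.
Divisors: 1, 2, 3, 4, 5, 6, 10, 12, 15, 20, 30, 60.
Check each in increasing order: 42^1 ≡ 42;  42^2 ≡ 56;  42^3 ≡ 34;  42^4 ≡ 25;  42^5 ≡ 13;  42^6 ≡ 58;  42^10 ≡ 47;  42^12 ≡ 9;  42^15 ≡ 1.
Smallest exponent giving 1 is 15.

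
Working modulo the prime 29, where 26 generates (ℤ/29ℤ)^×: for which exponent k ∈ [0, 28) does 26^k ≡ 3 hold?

15

Successive powers of 26 modulo 29:
  26^0=1  26^1=26  26^2=9  26^3=2  26^4=23  26^5=18
  26^6=4  26^7=17  26^8=7  26^9=8  26^10=5  26^11=14
  26^12=16  26^13=10  26^14=28  26^15=3
So 26^15 ≡ 3 (mod 29), giving k = 15.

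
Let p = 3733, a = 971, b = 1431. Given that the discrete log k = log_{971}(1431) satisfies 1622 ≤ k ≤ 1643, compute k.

Compute 971^1622 mod 3733 = 2154, then multiply by 971 repeatedly:
  971^1622=2154  971^1623=1054  971^1624=592  971^1625=3683  971^1626=3712
  971^1627=2007  971^1628=171  971^1629=1789  971^1630=1274  971^1631=1431
Found 1431 at exponent 1631.

1631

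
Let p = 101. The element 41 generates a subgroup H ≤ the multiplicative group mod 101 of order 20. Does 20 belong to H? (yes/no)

20 ∈ ⟨41⟩ iff 20^20 ≡ 1 (mod 101), since |⟨41⟩| = 20.
20^20 mod 101 = 95.
Since 95 ≠ 1, 20 does not lie in the subgroup.

no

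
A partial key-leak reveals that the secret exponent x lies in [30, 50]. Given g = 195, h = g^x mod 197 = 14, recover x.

49

Compute 195^30 mod 197 = 22, then multiply by 195 repeatedly:
  195^30=22  195^31=153  195^32=88  195^33=21  195^34=155
  195^35=84  195^36=29  195^37=139  195^38=116  195^39=162
  195^40=70  195^41=57  195^42=83  195^43=31  195^44=135
  195^45=124  195^46=146  195^47=102  195^48=190  195^49=14
Found 14 at exponent 49.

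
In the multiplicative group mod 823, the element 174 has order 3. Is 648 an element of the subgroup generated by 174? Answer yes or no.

⟨174⟩ has order 3; its elements mod 823 are {1, 174, 648}.
648 is in this set.

yes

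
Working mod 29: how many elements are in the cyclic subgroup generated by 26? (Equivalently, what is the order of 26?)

28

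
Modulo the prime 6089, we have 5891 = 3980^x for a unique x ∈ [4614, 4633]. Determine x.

Compute 3980^4614 mod 6089 = 156, then multiply by 3980 repeatedly:
  3980^4614=156  3980^4615=5891
Found 5891 at exponent 4615.

4615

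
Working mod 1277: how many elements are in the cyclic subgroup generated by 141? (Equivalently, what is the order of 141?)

1276

The order of 141 must divide p − 1 = 1276 = 2^2 · 11 · 29.
Divisors: 1, 2, 4, 11, 22, 29, 44, 58, 116, 319, 638, 1276.
Check each in increasing order: 141^1 ≡ 141;  141^2 ≡ 726;  141^4 ≡ 952;  141^11 ≡ 1224;  141^22 ≡ 255;  141^29 ≡ 1240;  141^44 ≡ 1175;  141^58 ≡ 92;  141^116 ≡ 802;  141^319 ≡ 1164;  141^638 ≡ 1276;  141^1276 ≡ 1.
Smallest exponent giving 1 is 1276.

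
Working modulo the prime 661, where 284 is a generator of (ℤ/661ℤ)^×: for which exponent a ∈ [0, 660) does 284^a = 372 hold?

382

Baby-step giant-step with m = ceil(sqrt(660)) = 26.
Baby table (284^j mod 661 for j=0..25):
  0:1  1:284  2:14  3:10  4:196  5:140  6:100  7:638
  8:78  9:339  10:431  11:119  12:85  13:344  14:529  15:189
  16:135  17:2  18:568  19:28  20:20  21:392  22:280  23:200
  24:615  25:156
Giant step factor: 284^(-26) ≡ 350 (mod 661).
Scan 372·350^i mod 661 for i = 0, 1, …:
  i=0: 372   i=1: 644   i=2: 660   i=3: 311
  i=4: 446   i=5: 104   i=6: 45   i=7: 547
  i=8: 421   i=9: 608     …   i=13: 402
  i=14: 568
Match at i=14, j=18: a = 14·26 + 18 = 382.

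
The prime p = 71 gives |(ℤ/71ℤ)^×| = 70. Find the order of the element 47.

The order of 47 must divide p − 1 = 70 = 2 · 5 · 7.
Divisors: 1, 2, 5, 7, 10, 14, 35, 70.
Check each in increasing order: 47^1 ≡ 47;  47^2 ≡ 8;  47^5 ≡ 26;  47^7 ≡ 66;  47^10 ≡ 37;  47^14 ≡ 25;  47^35 ≡ 70;  47^70 ≡ 1.
Smallest exponent giving 1 is 70.

70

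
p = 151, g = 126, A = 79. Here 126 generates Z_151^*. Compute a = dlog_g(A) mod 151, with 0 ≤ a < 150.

3

Successive powers of 126 modulo 151:
  126^0=1  126^1=126  126^2=21  126^3=79
So 126^3 ≡ 79 (mod 151), giving a = 3.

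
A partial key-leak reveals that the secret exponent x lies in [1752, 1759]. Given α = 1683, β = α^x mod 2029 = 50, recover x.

Compute 1683^1752 mod 2029 = 1337, then multiply by 1683 repeatedly:
  1683^1752=1337  1683^1753=10  1683^1754=598  1683^1755=50
Found 50 at exponent 1755.

1755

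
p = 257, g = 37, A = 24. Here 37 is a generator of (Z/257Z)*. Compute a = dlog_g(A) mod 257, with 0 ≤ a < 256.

3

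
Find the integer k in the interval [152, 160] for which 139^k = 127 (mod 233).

153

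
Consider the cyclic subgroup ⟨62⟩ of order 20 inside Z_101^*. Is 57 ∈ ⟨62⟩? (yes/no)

yes

57 ∈ ⟨62⟩ iff 57^20 ≡ 1 (mod 101), since |⟨62⟩| = 20.
57^20 mod 101 = 1.
Since 1 = 1, 57 lies in the subgroup.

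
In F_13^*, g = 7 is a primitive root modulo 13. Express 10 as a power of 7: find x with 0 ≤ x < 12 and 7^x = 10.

2

Successive powers of 7 modulo 13:
  7^0=1  7^1=7  7^2=10
So 7^2 ≡ 10 (mod 13), giving x = 2.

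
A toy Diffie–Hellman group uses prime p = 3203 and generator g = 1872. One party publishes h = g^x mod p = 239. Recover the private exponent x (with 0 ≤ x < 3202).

2841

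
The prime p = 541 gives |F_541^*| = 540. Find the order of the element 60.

The order of 60 must divide p − 1 = 540 = 2^2 · 3^3 · 5.
Divisors: 1, 2, 3, 4, 5, 6, 9, 10, 12, 15, 18, 20, 27, 30, 36, 45, 54, 60, 90, 108, 135, 180, 270, 540.
Check each in increasing order: 60^1 ≡ 60;  60^2 ≡ 354;  60^3 ≡ 141;  60^4 ≡ 345;  60^5 ≡ 142;  60^6 ≡ 405;  60^9 ≡ 300;  60^10 ≡ 147;  60^12 ≡ 102;  60^15 ≡ 316;  60^18 ≡ 194;  60^20 ≡ 510;  60^27 ≡ 313;  60^30 ≡ 312;  60^36 ≡ 307;  60^45 ≡ 130;  60^54 ≡ 48;  60^60 ≡ 505;  60^90 ≡ 129;  60^108 ≡ 140;  60^135 ≡ 540;  60^180 ≡ 411;  60^270 ≡ 1.
Smallest exponent giving 1 is 270.

270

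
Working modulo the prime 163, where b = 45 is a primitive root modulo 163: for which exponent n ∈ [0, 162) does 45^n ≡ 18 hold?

Baby-step giant-step with m = ceil(sqrt(162)) = 13.
Baby table (45^j mod 163 for j=0..12):
  0:1  1:45  2:69  3:8  4:34  5:63  6:64  7:109
  8:15  9:23  10:57  11:120  12:21
Giant step factor: 45^(-13) ≡ 79 (mod 163).
Scan 18·79^i mod 163 for i = 0, 1, …:
  i=0: 18   i=1: 118   i=2: 31   i=3: 4
  i=4: 153   i=5: 25   i=6: 19   i=7: 34
Match at i=7, j=4: n = 7·13 + 4 = 95.

95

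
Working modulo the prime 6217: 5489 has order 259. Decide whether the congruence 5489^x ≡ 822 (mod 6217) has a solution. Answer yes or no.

822 ∈ ⟨5489⟩ iff 822^259 ≡ 1 (mod 6217), since |⟨5489⟩| = 259.
822^259 mod 6217 = 1125.
Since 1125 ≠ 1, 822 does not lie in the subgroup.

no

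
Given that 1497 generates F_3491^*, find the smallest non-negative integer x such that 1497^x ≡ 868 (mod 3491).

1721

Baby-step giant-step with m = ceil(sqrt(3490)) = 60.
Baby table (1497^j mod 3491 for j=0..59):
  0:1  1:1497  2:3278  3:2311  4:3477  5:3479  6:2982  7:2556
  8:196  9:168  10:144  11:2617  12:747  13:1139  14:1475  15:1763
  16:15  17:1509  18:296  19:3246  20:3281  21:3311  22:2838  23:3430
  24:2940  25:2520  26:2160  27:854  28:732  29:3121  30:1179  31:2008
  32:225  33:1689  34:949  35:3307  36:341  37:791  38:678  39:2576
  40:2208  41:2890  42:981  43:2337  44:507  45:1432  46:230  47:2192
  48:3375  49:898  50:271  51:731  52:1624  53:1392  54:3188  55:239
  56:1701  57:1458  58:751  59:145
Giant step factor: 1497^(-60) ≡ 2219 (mod 3491).
Scan 868·2219^i mod 3491 for i = 0, 1, …:
  i=0: 868   i=1: 2551   i=2: 1758   i=3: 1555
  i=4: 1437   i=5: 1420   i=6: 2098   i=7: 1959
  i=8: 726   i=9: 1643     …   i=27: 2605
  i=28: 2890
Match at i=28, j=41: x = 28·60 + 41 = 1721.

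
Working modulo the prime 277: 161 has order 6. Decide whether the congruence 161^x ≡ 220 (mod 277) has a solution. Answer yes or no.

⟨161⟩ has order 6; its elements mod 277 are {1, 116, 117, 160, 161, 276}.
220 is not in this set.

no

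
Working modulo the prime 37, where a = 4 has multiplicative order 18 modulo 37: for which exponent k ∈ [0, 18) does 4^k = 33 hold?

10

Successive powers of 4 modulo 37:
  4^0=1  4^1=4  4^2=16  4^3=27  4^4=34  4^5=25
  4^6=26  4^7=30  4^8=9  4^9=36  4^10=33
So 4^10 ≡ 33 (mod 37), giving k = 10.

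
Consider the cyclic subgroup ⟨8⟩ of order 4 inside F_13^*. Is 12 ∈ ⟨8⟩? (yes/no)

yes

12 ∈ ⟨8⟩ iff 12^4 ≡ 1 (mod 13), since |⟨8⟩| = 4.
12^4 mod 13 = 1.
Since 1 = 1, 12 lies in the subgroup.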